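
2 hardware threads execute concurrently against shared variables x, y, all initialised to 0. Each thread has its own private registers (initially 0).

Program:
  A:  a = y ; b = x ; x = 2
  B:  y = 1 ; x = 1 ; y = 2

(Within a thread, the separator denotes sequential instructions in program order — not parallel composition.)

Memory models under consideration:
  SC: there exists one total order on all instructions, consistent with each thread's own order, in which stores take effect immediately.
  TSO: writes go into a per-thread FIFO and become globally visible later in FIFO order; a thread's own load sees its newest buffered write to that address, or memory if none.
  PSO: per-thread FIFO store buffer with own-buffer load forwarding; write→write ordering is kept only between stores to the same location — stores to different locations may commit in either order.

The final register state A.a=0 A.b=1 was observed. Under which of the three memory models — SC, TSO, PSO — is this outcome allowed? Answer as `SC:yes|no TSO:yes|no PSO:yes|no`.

SC:yes TSO:yes PSO:yes

outcome vector order: (A.a,A.b)
under SC → 0/0; 0/1; 1/0; 1/1; 2/1
under TSO → 0/0; 0/1; 1/0; 1/1; 2/1
under PSO → 0/0; 0/1; 1/0; 1/1; 2/0; 2/1
target 0/1 ∈ {SC,TSO,PSO}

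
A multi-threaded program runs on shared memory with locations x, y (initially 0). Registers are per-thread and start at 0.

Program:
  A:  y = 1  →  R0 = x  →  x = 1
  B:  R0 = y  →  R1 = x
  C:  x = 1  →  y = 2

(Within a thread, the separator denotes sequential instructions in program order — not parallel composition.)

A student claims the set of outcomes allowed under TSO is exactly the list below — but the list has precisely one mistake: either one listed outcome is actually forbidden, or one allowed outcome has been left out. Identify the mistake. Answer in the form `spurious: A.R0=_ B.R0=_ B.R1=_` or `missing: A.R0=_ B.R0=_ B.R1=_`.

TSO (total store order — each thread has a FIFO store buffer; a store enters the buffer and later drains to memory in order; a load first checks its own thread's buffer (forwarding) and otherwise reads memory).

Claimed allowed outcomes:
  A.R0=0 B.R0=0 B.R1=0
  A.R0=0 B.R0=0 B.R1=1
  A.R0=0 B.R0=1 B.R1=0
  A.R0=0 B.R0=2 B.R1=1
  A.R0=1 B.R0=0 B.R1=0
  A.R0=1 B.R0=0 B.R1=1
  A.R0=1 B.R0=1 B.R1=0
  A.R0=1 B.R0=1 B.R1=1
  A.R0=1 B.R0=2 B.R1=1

missing: A.R0=0 B.R0=1 B.R1=1

outcome vector order: (A.R0,B.R0,B.R1)
under TSO → 0/0/0 0/0/1 0/1/0 0/1/1 0/2/1 1/0/0 1/0/1 1/1/0 1/1/1 1/2/1
TSO∖claimed = {0/1/1}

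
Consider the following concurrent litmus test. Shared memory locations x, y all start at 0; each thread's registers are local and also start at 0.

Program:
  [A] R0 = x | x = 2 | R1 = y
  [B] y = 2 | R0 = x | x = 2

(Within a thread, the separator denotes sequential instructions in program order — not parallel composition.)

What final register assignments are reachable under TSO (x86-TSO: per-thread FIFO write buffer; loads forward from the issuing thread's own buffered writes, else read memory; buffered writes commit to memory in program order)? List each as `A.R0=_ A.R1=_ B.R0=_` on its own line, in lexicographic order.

A.R0=0 A.R1=0 B.R0=0
A.R0=0 A.R1=0 B.R0=2
A.R0=0 A.R1=2 B.R0=0
A.R0=0 A.R1=2 B.R0=2
A.R0=2 A.R1=2 B.R0=0

outcome vector order: (A.R0,A.R1,B.R0)
|TSO outcomes| = 5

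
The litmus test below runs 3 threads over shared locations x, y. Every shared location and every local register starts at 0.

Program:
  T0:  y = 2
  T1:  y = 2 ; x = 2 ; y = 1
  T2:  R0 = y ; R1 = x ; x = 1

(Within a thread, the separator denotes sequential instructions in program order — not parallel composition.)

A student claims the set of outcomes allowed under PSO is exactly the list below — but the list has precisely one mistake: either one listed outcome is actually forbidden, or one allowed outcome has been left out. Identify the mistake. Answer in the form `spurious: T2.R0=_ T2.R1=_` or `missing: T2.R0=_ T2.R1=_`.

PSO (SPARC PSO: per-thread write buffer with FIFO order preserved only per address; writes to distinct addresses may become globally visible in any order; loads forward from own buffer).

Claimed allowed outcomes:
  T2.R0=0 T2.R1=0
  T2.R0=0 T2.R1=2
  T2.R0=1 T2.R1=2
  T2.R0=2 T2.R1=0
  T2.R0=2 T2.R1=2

missing: T2.R0=1 T2.R1=0

outcome vector order: (T2.R0,T2.R1)
under PSO → 00; 02; 10; 12; 20; 22
PSO∖claimed = {10}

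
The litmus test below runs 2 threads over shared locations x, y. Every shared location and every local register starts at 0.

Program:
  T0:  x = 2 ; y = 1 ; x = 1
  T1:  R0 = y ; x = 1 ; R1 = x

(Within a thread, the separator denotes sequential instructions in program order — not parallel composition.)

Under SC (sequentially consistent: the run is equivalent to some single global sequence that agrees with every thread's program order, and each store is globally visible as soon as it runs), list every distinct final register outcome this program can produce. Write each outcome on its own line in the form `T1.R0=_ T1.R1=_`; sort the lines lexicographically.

outcome vector order: (T1.R0,T1.R1)
|SC outcomes| = 3

T1.R0=0 T1.R1=1
T1.R0=0 T1.R1=2
T1.R0=1 T1.R1=1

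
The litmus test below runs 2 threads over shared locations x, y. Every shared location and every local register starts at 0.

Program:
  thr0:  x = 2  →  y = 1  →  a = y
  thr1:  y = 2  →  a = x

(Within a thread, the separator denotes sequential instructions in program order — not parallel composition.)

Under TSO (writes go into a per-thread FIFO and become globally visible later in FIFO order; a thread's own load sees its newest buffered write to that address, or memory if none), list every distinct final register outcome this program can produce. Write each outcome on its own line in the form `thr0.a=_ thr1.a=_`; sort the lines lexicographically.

outcome vector order: (thr0.a,thr1.a)
|TSO outcomes| = 4

thr0.a=1 thr1.a=0
thr0.a=1 thr1.a=2
thr0.a=2 thr1.a=0
thr0.a=2 thr1.a=2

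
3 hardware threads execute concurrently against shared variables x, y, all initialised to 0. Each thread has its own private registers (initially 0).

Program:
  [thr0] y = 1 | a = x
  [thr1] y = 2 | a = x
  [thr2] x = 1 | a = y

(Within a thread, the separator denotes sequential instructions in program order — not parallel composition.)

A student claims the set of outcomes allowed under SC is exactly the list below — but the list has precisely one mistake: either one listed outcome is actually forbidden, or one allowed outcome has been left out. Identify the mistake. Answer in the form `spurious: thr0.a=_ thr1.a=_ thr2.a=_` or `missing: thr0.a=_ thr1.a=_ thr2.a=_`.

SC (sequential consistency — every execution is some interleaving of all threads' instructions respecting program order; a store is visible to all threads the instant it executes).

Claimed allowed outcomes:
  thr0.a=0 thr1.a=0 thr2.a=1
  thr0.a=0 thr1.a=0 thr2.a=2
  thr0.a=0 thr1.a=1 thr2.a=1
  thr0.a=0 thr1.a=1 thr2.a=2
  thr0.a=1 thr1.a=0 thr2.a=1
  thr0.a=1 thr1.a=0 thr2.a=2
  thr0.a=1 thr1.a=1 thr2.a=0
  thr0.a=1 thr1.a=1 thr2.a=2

outcome vector order: (thr0.a,thr1.a,thr2.a)
SC: 9 outcomes — {<0 0 1> <0 0 2> <0 1 1> <0 1 2> <1 0 1> <1 0 2> <1 1 0> <1 1 1> <1 1 2>}
SC∖claimed = {<1 1 1>}

missing: thr0.a=1 thr1.a=1 thr2.a=1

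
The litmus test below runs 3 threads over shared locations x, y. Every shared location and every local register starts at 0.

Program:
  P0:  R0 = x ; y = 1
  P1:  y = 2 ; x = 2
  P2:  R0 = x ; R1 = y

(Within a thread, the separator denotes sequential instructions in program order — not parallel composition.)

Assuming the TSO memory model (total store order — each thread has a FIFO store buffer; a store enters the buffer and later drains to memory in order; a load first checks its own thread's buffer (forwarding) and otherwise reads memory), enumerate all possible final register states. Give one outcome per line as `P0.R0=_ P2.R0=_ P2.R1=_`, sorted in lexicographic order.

P0.R0=0 P2.R0=0 P2.R1=0
P0.R0=0 P2.R0=0 P2.R1=1
P0.R0=0 P2.R0=0 P2.R1=2
P0.R0=0 P2.R0=2 P2.R1=1
P0.R0=0 P2.R0=2 P2.R1=2
P0.R0=2 P2.R0=0 P2.R1=0
P0.R0=2 P2.R0=0 P2.R1=1
P0.R0=2 P2.R0=0 P2.R1=2
P0.R0=2 P2.R0=2 P2.R1=1
P0.R0=2 P2.R0=2 P2.R1=2

outcome vector order: (P0.R0,P2.R0,P2.R1)
|TSO outcomes| = 10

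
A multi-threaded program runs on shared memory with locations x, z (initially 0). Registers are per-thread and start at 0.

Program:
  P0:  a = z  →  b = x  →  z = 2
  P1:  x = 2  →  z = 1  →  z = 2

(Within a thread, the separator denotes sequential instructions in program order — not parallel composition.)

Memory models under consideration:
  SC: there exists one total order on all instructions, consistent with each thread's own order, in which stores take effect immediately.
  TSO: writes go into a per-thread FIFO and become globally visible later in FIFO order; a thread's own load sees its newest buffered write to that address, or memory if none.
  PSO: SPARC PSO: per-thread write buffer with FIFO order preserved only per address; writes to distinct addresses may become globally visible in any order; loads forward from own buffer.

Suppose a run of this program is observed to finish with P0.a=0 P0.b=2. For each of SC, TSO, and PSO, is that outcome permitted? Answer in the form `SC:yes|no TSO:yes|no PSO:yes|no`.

SC:yes TSO:yes PSO:yes

outcome vector order: (P0.a,P0.b)
SC (4): 00; 02; 12; 22
TSO (4): 00; 02; 12; 22
PSO (6): 00; 02; 10; 12; 20; 22
target 02 ∈ {SC,TSO,PSO}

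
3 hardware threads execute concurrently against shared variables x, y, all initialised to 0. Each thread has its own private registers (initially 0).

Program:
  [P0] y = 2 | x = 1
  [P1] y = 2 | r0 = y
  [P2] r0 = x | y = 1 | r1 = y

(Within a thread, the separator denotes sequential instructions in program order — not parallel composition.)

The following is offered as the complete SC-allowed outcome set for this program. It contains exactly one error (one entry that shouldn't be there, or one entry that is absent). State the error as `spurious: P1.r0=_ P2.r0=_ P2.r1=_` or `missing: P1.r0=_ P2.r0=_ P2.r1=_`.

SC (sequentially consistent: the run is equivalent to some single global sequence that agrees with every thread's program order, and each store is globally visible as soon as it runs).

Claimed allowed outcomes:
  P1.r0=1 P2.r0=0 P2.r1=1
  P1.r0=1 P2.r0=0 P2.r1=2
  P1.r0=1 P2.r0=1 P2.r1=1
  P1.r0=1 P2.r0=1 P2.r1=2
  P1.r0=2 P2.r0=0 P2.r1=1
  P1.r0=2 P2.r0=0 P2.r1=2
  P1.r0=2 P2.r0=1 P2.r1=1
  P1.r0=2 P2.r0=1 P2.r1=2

spurious: P1.r0=1 P2.r0=1 P2.r1=2

outcome vector order: (P1.r0,P2.r0,P2.r1)
SC (7): 101 102 111 201 202 211 212
claimed∖SC = {112}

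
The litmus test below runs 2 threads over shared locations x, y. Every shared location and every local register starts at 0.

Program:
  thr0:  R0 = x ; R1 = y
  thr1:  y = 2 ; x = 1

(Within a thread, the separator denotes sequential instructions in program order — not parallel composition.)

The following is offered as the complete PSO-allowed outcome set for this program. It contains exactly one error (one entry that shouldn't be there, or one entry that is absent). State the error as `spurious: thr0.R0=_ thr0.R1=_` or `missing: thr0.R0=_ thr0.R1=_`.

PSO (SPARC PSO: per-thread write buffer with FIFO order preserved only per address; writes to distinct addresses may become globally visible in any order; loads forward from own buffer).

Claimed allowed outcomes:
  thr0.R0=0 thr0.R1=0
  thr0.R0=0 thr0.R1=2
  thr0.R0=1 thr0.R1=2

outcome vector order: (thr0.R0,thr0.R1)
PSO (4): (0,0), (0,2), (1,0), (1,2)
PSO∖claimed = {(1,0)}

missing: thr0.R0=1 thr0.R1=0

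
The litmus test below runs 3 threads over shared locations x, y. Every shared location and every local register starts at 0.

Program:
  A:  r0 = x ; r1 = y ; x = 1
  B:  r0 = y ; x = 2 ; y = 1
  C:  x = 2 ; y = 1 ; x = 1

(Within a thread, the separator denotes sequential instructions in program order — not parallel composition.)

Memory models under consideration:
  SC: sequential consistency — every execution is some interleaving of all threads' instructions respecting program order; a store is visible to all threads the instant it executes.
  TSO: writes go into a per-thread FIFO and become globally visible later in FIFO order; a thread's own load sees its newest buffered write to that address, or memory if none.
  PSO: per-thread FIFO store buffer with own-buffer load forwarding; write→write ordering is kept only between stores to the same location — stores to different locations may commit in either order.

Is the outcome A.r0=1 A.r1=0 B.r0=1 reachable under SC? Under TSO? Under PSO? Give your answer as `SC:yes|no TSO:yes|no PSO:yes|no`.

SC:no TSO:no PSO:yes

outcome vector order: (A.r0,A.r1,B.r0)
SC (10): 0/0/0, 0/0/1, 0/1/0, 0/1/1, 1/1/0, 1/1/1, 2/0/0, 2/0/1, 2/1/0, 2/1/1
TSO (10): 0/0/0, 0/0/1, 0/1/0, 0/1/1, 1/1/0, 1/1/1, 2/0/0, 2/0/1, 2/1/0, 2/1/1
PSO (12): 0/0/0, 0/0/1, 0/1/0, 0/1/1, 1/0/0, 1/0/1, 1/1/0, 1/1/1, 2/0/0, 2/0/1, 2/1/0, 2/1/1
target 1/0/1 ∈ {PSO}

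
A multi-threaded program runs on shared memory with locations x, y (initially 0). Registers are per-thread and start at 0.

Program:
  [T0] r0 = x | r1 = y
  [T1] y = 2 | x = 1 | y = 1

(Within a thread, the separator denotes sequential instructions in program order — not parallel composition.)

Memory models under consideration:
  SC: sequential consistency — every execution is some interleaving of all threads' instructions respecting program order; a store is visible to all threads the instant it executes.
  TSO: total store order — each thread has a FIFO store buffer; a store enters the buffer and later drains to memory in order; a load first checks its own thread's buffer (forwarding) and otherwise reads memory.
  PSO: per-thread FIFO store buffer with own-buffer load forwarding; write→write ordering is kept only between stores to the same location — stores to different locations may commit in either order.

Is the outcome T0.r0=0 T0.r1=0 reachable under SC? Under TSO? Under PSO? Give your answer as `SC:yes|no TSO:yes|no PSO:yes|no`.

SC:yes TSO:yes PSO:yes

outcome vector order: (T0.r0,T0.r1)
SC (5): 00 01 02 11 12
TSO (5): 00 01 02 11 12
PSO (6): 00 01 02 10 11 12
target 00 ∈ {SC,TSO,PSO}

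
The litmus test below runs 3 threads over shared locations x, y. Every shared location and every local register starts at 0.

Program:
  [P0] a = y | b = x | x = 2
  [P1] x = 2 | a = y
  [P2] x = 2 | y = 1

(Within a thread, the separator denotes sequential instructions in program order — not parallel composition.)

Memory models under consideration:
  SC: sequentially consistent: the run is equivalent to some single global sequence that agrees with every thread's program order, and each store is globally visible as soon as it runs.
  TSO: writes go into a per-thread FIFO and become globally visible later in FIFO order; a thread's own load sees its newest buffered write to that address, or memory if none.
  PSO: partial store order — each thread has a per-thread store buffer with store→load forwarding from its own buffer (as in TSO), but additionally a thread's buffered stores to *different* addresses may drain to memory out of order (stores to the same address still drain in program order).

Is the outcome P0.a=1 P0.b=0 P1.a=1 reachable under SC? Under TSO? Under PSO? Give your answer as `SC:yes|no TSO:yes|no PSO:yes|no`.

outcome vector order: (P0.a,P0.b,P1.a)
[SC] allowed = {0/0/0; 0/0/1; 0/2/0; 0/2/1; 1/2/0; 1/2/1}
[TSO] allowed = {0/0/0; 0/0/1; 0/2/0; 0/2/1; 1/2/0; 1/2/1}
[PSO] allowed = {0/0/0; 0/0/1; 0/2/0; 0/2/1; 1/0/0; 1/0/1; 1/2/0; 1/2/1}
target 1/0/1 ∈ {PSO}

SC:no TSO:no PSO:yes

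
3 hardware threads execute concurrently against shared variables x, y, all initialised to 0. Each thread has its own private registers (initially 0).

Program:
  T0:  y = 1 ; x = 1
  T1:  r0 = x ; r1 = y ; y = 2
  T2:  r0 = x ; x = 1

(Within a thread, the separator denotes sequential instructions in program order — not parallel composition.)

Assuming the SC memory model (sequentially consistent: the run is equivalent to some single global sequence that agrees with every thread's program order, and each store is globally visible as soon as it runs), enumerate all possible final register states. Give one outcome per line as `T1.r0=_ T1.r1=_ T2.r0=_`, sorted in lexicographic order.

outcome vector order: (T1.r0,T1.r1,T2.r0)
|SC outcomes| = 7

T1.r0=0 T1.r1=0 T2.r0=0
T1.r0=0 T1.r1=0 T2.r0=1
T1.r0=0 T1.r1=1 T2.r0=0
T1.r0=0 T1.r1=1 T2.r0=1
T1.r0=1 T1.r1=0 T2.r0=0
T1.r0=1 T1.r1=1 T2.r0=0
T1.r0=1 T1.r1=1 T2.r0=1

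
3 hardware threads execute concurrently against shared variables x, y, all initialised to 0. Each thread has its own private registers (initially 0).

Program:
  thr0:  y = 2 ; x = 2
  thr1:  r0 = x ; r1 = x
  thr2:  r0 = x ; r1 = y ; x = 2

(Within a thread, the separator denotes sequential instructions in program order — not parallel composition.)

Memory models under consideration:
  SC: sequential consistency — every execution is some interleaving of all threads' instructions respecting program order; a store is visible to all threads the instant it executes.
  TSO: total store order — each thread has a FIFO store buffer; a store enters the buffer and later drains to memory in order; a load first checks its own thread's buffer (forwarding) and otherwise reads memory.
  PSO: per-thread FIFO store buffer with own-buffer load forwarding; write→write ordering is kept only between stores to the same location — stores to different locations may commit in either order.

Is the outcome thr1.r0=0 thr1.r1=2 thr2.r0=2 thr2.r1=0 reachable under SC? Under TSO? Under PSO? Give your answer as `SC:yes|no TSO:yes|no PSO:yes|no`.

SC:no TSO:no PSO:yes

outcome vector order: (thr1.r0,thr1.r1,thr2.r0,thr2.r1)
[SC] allowed = {(0,0,0,0) (0,0,0,2) (0,0,2,2) (0,2,0,0) (0,2,0,2) (0,2,2,2) (2,2,0,0) (2,2,0,2) (2,2,2,2)}
[TSO] allowed = {(0,0,0,0) (0,0,0,2) (0,0,2,2) (0,2,0,0) (0,2,0,2) (0,2,2,2) (2,2,0,0) (2,2,0,2) (2,2,2,2)}
[PSO] allowed = {(0,0,0,0) (0,0,0,2) (0,0,2,0) (0,0,2,2) (0,2,0,0) (0,2,0,2) (0,2,2,0) (0,2,2,2) (2,2,0,0) (2,2,0,2) (2,2,2,0) (2,2,2,2)}
target (0,2,2,0) ∈ {PSO}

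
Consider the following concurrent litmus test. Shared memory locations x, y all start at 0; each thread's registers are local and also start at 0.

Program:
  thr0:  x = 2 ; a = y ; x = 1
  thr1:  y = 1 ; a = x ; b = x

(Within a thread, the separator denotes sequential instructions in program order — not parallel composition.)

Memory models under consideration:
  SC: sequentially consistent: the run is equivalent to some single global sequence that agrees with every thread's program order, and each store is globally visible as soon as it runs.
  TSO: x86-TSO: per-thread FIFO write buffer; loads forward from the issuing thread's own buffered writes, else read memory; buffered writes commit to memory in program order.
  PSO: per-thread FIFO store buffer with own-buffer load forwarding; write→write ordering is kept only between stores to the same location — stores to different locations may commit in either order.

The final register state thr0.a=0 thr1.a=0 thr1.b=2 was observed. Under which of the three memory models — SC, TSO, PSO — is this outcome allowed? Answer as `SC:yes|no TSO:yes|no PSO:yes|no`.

outcome vector order: (thr0.a,thr1.a,thr1.b)
SC (9): 011 021 022 100 101 102 111 121 122
TSO (12): 000 001 002 011 021 022 100 101 102 111 121 122
PSO (12): 000 001 002 011 021 022 100 101 102 111 121 122
target 002 ∈ {TSO,PSO}

SC:no TSO:yes PSO:yes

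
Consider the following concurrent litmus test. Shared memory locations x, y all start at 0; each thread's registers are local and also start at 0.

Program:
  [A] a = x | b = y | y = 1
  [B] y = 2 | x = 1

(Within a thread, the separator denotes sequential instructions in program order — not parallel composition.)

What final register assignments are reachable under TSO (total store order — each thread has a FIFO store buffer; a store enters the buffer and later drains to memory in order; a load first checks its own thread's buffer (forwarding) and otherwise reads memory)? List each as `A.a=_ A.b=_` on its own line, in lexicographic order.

outcome vector order: (A.a,A.b)
|TSO outcomes| = 3

A.a=0 A.b=0
A.a=0 A.b=2
A.a=1 A.b=2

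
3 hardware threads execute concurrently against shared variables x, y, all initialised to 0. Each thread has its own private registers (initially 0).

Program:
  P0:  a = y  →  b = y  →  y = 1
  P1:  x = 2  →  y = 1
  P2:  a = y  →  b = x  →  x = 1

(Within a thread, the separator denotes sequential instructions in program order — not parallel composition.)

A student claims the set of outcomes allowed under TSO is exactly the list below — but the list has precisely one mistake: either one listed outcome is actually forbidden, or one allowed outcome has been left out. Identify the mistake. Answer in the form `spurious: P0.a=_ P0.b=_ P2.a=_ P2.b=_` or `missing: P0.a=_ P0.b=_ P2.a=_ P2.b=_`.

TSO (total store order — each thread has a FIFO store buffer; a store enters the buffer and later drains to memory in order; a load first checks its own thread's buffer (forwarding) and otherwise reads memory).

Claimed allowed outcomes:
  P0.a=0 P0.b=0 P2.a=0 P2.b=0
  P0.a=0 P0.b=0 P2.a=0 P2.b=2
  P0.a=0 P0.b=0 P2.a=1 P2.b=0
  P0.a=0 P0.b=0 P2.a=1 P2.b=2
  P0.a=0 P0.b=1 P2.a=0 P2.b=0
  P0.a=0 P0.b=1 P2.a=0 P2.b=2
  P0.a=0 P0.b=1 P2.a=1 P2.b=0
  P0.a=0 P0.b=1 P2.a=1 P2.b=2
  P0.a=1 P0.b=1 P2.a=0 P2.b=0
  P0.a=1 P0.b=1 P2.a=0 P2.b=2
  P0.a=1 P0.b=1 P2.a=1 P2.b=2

spurious: P0.a=0 P0.b=1 P2.a=1 P2.b=0

outcome vector order: (P0.a,P0.b,P2.a,P2.b)
[TSO] allowed = {0/0/0/0; 0/0/0/2; 0/0/1/0; 0/0/1/2; 0/1/0/0; 0/1/0/2; 0/1/1/2; 1/1/0/0; 1/1/0/2; 1/1/1/2}
claimed∖TSO = {0/1/1/0}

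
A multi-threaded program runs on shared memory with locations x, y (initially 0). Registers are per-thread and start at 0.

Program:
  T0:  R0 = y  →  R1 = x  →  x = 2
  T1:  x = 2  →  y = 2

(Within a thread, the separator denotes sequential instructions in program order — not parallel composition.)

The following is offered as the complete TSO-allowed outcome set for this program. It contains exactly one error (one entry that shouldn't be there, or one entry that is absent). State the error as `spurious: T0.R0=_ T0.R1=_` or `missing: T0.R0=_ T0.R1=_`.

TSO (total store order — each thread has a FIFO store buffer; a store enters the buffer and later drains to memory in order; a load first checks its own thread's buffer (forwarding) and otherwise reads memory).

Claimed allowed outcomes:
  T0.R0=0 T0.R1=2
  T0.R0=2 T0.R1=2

missing: T0.R0=0 T0.R1=0

outcome vector order: (T0.R0,T0.R1)
[TSO] allowed = {0/0, 0/2, 2/2}
TSO∖claimed = {0/0}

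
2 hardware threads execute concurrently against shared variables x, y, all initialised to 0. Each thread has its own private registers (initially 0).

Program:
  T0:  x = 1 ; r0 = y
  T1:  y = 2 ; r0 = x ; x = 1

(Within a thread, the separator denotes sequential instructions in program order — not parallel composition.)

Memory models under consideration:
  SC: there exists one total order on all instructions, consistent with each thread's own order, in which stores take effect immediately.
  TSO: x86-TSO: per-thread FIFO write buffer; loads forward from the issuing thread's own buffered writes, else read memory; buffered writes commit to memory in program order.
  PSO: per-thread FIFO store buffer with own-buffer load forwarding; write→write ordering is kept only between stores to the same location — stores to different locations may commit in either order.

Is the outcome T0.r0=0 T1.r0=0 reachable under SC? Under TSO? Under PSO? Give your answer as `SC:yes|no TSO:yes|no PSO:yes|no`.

SC:no TSO:yes PSO:yes

outcome vector order: (T0.r0,T1.r0)
under SC → <0 1>; <2 0>; <2 1>
under TSO → <0 0>; <0 1>; <2 0>; <2 1>
under PSO → <0 0>; <0 1>; <2 0>; <2 1>
target <0 0> ∈ {TSO,PSO}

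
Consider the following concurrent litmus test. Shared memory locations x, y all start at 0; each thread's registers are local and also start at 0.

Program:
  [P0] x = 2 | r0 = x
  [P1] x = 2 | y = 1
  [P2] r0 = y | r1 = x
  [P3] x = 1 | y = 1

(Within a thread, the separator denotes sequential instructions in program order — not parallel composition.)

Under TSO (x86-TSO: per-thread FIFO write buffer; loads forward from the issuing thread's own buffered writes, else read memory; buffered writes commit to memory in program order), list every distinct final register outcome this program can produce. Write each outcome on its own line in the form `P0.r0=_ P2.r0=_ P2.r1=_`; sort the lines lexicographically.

P0.r0=1 P2.r0=0 P2.r1=0
P0.r0=1 P2.r0=0 P2.r1=1
P0.r0=1 P2.r0=0 P2.r1=2
P0.r0=1 P2.r0=1 P2.r1=1
P0.r0=1 P2.r0=1 P2.r1=2
P0.r0=2 P2.r0=0 P2.r1=0
P0.r0=2 P2.r0=0 P2.r1=1
P0.r0=2 P2.r0=0 P2.r1=2
P0.r0=2 P2.r0=1 P2.r1=1
P0.r0=2 P2.r0=1 P2.r1=2

outcome vector order: (P0.r0,P2.r0,P2.r1)
|TSO outcomes| = 10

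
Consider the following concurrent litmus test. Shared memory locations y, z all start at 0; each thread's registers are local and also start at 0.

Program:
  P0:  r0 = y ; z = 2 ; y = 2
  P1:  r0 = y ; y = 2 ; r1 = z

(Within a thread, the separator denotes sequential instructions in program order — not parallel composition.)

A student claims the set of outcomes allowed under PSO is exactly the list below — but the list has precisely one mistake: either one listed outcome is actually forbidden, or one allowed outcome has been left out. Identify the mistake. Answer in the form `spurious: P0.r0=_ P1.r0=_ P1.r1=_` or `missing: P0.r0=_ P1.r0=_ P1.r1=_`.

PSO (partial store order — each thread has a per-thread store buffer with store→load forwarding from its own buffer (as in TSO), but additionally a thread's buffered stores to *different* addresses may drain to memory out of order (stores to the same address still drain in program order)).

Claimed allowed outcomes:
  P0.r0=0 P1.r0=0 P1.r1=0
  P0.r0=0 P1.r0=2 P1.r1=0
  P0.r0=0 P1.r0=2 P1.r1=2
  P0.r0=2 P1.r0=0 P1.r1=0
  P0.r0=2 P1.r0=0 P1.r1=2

outcome vector order: (P0.r0,P1.r0,P1.r1)
under PSO → (0,0,0); (0,0,2); (0,2,0); (0,2,2); (2,0,0); (2,0,2)
PSO∖claimed = {(0,0,2)}

missing: P0.r0=0 P1.r0=0 P1.r1=2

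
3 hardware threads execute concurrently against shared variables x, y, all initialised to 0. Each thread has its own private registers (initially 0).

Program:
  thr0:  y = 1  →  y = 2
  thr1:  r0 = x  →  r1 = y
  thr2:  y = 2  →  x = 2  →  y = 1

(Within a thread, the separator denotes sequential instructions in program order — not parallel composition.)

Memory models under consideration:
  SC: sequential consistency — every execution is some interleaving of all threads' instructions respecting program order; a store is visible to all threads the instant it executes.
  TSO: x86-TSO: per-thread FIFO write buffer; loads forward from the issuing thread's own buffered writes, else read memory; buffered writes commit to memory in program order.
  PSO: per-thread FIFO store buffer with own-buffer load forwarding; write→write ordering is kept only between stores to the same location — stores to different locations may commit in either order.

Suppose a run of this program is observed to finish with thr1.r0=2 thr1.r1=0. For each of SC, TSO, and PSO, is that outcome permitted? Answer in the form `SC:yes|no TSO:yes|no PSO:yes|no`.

outcome vector order: (thr1.r0,thr1.r1)
SC (5): <0 0> <0 1> <0 2> <2 1> <2 2>
TSO (5): <0 0> <0 1> <0 2> <2 1> <2 2>
PSO (6): <0 0> <0 1> <0 2> <2 0> <2 1> <2 2>
target <2 0> ∈ {PSO}

SC:no TSO:no PSO:yes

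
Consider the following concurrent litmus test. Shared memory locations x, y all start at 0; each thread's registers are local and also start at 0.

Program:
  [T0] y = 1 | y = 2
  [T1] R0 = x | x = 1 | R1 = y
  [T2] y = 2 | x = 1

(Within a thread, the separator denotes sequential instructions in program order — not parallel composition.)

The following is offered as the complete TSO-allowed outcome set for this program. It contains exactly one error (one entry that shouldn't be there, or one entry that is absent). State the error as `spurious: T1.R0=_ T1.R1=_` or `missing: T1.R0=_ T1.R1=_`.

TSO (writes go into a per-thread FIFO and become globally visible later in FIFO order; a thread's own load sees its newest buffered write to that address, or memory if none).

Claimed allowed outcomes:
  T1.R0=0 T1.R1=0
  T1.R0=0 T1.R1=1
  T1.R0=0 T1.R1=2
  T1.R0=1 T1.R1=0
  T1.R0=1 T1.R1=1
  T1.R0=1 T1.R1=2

outcome vector order: (T1.R0,T1.R1)
under TSO → 0/0, 0/1, 0/2, 1/1, 1/2
claimed∖TSO = {1/0}

spurious: T1.R0=1 T1.R1=0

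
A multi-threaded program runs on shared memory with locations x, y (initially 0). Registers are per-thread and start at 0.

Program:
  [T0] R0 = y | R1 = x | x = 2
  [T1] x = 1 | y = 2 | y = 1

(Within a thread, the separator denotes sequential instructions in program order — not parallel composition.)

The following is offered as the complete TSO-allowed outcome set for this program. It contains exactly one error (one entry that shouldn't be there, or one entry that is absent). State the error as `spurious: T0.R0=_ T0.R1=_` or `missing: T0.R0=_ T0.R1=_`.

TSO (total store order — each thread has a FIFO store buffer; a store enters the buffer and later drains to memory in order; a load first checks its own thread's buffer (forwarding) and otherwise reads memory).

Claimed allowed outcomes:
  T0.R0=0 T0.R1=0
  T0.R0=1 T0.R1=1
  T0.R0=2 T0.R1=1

missing: T0.R0=0 T0.R1=1

outcome vector order: (T0.R0,T0.R1)
TSO (4): 0/0, 0/1, 1/1, 2/1
TSO∖claimed = {0/1}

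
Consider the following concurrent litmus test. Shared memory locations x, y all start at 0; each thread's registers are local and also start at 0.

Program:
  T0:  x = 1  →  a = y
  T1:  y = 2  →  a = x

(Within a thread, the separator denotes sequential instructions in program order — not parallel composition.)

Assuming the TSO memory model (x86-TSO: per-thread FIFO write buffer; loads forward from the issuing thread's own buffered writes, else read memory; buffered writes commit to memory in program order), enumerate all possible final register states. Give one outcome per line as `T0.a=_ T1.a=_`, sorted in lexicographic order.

outcome vector order: (T0.a,T1.a)
|TSO outcomes| = 4

T0.a=0 T1.a=0
T0.a=0 T1.a=1
T0.a=2 T1.a=0
T0.a=2 T1.a=1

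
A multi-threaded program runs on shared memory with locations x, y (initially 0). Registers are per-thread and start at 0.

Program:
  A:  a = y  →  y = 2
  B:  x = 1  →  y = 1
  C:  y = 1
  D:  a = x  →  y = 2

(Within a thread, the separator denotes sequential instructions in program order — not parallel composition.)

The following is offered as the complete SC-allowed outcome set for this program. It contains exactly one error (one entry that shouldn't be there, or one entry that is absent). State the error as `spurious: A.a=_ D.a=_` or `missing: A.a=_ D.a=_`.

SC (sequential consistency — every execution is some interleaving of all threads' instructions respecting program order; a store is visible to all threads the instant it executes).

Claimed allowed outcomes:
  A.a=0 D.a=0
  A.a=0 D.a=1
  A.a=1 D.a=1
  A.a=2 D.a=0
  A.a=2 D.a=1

missing: A.a=1 D.a=0

outcome vector order: (A.a,D.a)
SC: 6 outcomes — {(0,0), (0,1), (1,0), (1,1), (2,0), (2,1)}
SC∖claimed = {(1,0)}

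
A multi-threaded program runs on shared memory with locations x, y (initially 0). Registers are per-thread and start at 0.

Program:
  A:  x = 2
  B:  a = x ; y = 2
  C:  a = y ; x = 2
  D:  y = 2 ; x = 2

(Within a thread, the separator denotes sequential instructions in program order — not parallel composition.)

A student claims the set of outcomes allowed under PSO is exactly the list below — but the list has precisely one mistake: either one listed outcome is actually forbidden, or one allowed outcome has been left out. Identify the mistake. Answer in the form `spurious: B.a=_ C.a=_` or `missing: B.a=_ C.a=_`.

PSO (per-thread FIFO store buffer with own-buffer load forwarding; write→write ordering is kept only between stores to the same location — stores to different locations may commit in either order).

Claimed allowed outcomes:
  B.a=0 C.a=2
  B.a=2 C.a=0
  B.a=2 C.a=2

missing: B.a=0 C.a=0

outcome vector order: (B.a,C.a)
under PSO → <0 0>, <0 2>, <2 0>, <2 2>
PSO∖claimed = {<0 0>}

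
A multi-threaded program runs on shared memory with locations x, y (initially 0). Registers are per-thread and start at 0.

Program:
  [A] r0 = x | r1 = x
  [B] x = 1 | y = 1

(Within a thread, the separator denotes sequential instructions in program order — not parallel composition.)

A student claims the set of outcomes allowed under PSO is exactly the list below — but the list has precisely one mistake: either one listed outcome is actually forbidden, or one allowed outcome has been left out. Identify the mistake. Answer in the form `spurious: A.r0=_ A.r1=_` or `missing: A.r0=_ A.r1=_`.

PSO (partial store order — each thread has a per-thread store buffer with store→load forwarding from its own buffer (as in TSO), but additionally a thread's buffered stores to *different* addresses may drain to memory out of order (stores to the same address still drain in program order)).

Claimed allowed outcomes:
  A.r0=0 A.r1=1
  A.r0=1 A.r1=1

missing: A.r0=0 A.r1=0

outcome vector order: (A.r0,A.r1)
under PSO → 00 01 11
PSO∖claimed = {00}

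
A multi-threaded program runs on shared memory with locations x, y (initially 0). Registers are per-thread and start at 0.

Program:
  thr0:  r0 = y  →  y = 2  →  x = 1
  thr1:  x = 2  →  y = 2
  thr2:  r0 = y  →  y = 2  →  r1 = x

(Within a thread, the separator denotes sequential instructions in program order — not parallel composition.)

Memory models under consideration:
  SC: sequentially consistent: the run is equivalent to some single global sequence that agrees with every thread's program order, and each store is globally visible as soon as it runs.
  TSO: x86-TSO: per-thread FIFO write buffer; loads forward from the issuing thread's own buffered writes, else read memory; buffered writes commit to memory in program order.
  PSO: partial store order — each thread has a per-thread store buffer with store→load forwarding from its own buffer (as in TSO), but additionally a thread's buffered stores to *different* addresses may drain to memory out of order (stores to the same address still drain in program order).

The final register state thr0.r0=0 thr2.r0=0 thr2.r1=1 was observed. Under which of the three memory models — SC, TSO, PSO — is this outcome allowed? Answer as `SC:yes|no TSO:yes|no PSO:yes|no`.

outcome vector order: (thr0.r0,thr2.r0,thr2.r1)
under SC → 000, 001, 002, 020, 021, 022, 200, 201, 202, 221, 222
under TSO → 000, 001, 002, 020, 021, 022, 200, 201, 202, 221, 222
under PSO → 000, 001, 002, 020, 021, 022, 200, 201, 202, 220, 221, 222
target 001 ∈ {SC,TSO,PSO}

SC:yes TSO:yes PSO:yes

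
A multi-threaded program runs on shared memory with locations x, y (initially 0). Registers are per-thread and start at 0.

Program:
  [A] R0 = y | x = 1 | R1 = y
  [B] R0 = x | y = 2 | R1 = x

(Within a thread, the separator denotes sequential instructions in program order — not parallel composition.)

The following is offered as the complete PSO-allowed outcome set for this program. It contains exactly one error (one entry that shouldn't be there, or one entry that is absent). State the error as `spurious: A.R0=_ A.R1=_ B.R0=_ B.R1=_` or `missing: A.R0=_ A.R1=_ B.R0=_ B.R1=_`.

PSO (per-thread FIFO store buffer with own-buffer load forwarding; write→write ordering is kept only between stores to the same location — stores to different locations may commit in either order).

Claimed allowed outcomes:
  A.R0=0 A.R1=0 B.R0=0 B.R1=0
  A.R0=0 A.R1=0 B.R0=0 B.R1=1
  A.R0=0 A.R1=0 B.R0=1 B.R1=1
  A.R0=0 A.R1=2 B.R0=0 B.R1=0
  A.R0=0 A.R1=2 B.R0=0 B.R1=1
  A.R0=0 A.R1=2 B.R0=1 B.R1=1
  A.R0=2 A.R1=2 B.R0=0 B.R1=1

missing: A.R0=2 A.R1=2 B.R0=0 B.R1=0

outcome vector order: (A.R0,A.R1,B.R0,B.R1)
PSO (8): 0000 0001 0011 0200 0201 0211 2200 2201
PSO∖claimed = {2200}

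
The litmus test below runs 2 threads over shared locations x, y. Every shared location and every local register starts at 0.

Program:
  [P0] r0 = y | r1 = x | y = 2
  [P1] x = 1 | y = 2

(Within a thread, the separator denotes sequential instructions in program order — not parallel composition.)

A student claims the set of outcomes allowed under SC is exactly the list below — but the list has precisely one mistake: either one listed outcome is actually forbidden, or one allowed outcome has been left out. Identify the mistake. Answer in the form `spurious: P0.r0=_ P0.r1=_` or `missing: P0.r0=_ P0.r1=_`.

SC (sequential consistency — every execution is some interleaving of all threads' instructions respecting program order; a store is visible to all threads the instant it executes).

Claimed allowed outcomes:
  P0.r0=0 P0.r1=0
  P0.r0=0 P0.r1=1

outcome vector order: (P0.r0,P0.r1)
[SC] allowed = {(0,0); (0,1); (2,1)}
SC∖claimed = {(2,1)}

missing: P0.r0=2 P0.r1=1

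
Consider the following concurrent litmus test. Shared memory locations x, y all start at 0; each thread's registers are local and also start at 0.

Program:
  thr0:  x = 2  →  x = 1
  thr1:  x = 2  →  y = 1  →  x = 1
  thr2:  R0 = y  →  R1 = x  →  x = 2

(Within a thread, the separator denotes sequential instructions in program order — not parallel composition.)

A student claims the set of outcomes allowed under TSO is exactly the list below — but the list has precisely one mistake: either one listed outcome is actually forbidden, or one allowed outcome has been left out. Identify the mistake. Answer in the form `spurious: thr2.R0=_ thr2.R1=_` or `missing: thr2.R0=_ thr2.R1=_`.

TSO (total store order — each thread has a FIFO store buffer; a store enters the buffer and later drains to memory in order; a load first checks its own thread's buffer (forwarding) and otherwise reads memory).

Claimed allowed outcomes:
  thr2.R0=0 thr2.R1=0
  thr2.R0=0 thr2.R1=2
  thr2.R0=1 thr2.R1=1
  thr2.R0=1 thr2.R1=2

outcome vector order: (thr2.R0,thr2.R1)
TSO: 5 outcomes — {<0 0> <0 1> <0 2> <1 1> <1 2>}
TSO∖claimed = {<0 1>}

missing: thr2.R0=0 thr2.R1=1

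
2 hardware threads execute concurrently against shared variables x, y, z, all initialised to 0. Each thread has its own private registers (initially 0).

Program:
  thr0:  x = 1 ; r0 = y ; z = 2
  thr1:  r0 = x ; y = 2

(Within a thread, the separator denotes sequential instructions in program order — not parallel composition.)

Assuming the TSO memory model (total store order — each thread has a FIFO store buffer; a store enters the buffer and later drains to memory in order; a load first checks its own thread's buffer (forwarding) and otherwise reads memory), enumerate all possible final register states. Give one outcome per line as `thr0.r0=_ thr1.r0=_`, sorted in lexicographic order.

outcome vector order: (thr0.r0,thr1.r0)
|TSO outcomes| = 4

thr0.r0=0 thr1.r0=0
thr0.r0=0 thr1.r0=1
thr0.r0=2 thr1.r0=0
thr0.r0=2 thr1.r0=1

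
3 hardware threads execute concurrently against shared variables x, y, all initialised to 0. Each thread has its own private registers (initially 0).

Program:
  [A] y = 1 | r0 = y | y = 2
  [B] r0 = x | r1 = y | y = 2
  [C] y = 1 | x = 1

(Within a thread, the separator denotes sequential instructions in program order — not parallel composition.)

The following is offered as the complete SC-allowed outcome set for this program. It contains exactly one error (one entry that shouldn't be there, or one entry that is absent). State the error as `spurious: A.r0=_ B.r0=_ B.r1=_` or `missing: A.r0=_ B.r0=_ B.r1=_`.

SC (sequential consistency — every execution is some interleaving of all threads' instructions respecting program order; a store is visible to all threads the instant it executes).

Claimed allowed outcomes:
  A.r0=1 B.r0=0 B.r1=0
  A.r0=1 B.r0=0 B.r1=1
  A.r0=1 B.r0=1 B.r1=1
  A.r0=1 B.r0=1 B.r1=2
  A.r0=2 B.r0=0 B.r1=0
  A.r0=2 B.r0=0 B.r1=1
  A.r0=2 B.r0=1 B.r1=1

outcome vector order: (A.r0,B.r0,B.r1)
under SC → 100, 101, 102, 111, 112, 200, 201, 211
SC∖claimed = {102}

missing: A.r0=1 B.r0=0 B.r1=2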